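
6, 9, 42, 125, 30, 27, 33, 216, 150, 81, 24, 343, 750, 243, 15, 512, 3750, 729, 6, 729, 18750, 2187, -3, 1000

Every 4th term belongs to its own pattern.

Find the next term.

Split by position mod 4: positions 1, 5, 9, … form one track, and each other residue class forms its own.
Track A: 6, 30, 150, 750, 3750, 18750 — geometric, ×5 each step.
Track B: 9, 27, 81, 243, 729, 2187 — successive powers of 3.
Track C: 42, 33, 24, 15, 6, -3 — subtracting 9 each time.
Track D: 125, 216, 343, 512, 729, 1000 — perfect cubes starting at 5³.
Position 25 → track A, term 7 = 93750.

93750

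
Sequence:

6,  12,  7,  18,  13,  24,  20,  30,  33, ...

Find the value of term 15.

Split by position mod 2 into 2 tracks.
Subsequence A: 6, 7, 13, 20, 33 (Fibonacci-style (each term is the sum of the two before it)).
Subsequence B: 12, 18, 24, 30 (linear: a_n = 6 + 6·n).
Position 15 falls in subsequence A as its term 8, giving 139.

139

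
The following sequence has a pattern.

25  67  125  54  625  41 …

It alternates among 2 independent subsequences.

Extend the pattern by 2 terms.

3125, 28

Positions 1, 3, 5, … form one subsequence and positions 2, 4, 6, … form another.
Stream A: 25, 125, 625 — successive powers of 5.
Stream B: 67, 54, 41 — subtracting 13 each time.
Term 7 comes from stream A (its 4th entry): 3125.
Position 8 → stream B, term 4 = 28.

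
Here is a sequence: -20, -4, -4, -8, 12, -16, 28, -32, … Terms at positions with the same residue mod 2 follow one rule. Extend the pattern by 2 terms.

44, -64

Odd-indexed and even-indexed terms follow separate rules.
Track A: -20, -4, 12, 28 — adding 16 each time.
Track B: -4, -8, -16, -32 — geometric with ratio 2.
Position 9 falls in track A as its term 5, giving 44.
The 10th slot belongs to track B; its 5th term is -64.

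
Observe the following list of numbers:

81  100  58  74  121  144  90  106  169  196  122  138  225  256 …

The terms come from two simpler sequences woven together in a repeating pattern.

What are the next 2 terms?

Reading positions in blocks of 4 reveals the pattern AABB — 2 tracks woven together.
Stream A: 81, 100, 121, 144, 169, 196, 225, 256. Perfect squares starting at 9².
Stream B: 58, 74, 90, 106, 122, 138. Arithmetic, step +16.
Position 15 falls in stream B as its term 7, giving 154.
Term 16 comes from stream B (its 8th entry): 170.

154, 170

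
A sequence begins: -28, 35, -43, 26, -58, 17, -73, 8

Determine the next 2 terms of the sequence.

-88, -1

Odd-indexed and even-indexed terms follow separate rules.
Track A: -28, -43, -58, -73 — linear: a_n = -13 − 15·n.
Track B: 35, 26, 17, 8 — linear: a_n = 44 − 9·n.
Position 9 falls in track A as its term 5, giving -88.
Position 10 → track B, term 5 = -1.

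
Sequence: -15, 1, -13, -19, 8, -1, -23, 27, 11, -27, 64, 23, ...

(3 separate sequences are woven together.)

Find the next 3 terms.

Split by position mod 3: positions 1, 4, 7, … form one track, and each other residue class forms its own.
Track A: -15, -19, -23, -27. Linear: a_n = -11 − 4·n.
Track B: 1, 8, 27, 64. Consecutive cubes n³ from n = 1.
Track C: -13, -1, 11, 23. Linear: a_n = -25 + 12·n.
The 13th slot belongs to track A; its 5th term is -31.
Position 14 falls in track B as its term 5, giving 125.
Position 15 → track C, term 5 = 35.

-31, 125, 35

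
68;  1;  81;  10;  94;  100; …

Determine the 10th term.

10000

Odd-indexed and even-indexed terms follow separate rules.
Track A: 68, 81, 94 — linear: a_n = 55 + 13·n.
Track B: 1, 10, 100 — powers of 10.
The 10th slot belongs to track B; its 5th term is 10000.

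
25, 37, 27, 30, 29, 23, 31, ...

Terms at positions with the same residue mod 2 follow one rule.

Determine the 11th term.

Odd-indexed and even-indexed terms follow separate rules.
Track A: 25, 27, 29, 31. Linear: a_n = 23 + 2·n.
Track B: 37, 30, 23. Arithmetic with common difference −7.
Position 11 falls in track A as its term 6, giving 35.

35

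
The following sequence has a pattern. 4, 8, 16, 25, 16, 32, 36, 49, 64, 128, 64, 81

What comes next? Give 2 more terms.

256, 512

The slot pattern repeats as AABB (period 4), so there are 2 interleaved tracks.
Subsequence A = 4, 8, 16, 32, 64, 128: powers of 2.
Subsequence B = 16, 25, 36, 49, 64, 81: perfect squares starting at 4².
Term 13 comes from subsequence A (its 7th entry): 256.
Term 14 comes from subsequence A (its 8th entry): 512.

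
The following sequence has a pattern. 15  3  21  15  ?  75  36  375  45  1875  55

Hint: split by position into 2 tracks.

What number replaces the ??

Split by position mod 2 into 2 tracks.
Track A: 15, 21, ?, 36, 45, 55. The triangular numbers T_5, T_6, ….
Track B: 3, 15, 75, 375, 1875. Geometric, ×5 each step.
The gap is track A's term 3; the rule gives 28.

28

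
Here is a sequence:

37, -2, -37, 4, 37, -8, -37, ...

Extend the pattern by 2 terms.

16, 37

Odd-indexed and even-indexed terms follow separate rules.
Track A: 37, -37, 37, -37. The oscillation 37·(−1)^(n+1).
Track B: -2, 4, -8. Geometric with ratio -2.
Position 8 falls in track B as its term 4, giving 16.
Position 9 → track A, term 5 = 37.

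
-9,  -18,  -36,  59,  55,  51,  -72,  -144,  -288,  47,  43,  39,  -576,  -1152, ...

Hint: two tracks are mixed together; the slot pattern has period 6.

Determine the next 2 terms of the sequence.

-2304, 35

Reading positions in blocks of 6 reveals the pattern AAABBB — 2 tracks woven together.
Stream A: -9, -18, -36, -72, -144, -288, -576, -1152. Geometric, ×2 each step.
Stream B: 59, 55, 51, 47, 43, 39. Arithmetic, step −4.
Position 15 falls in stream A as its term 9, giving -2304.
The 16th slot belongs to stream B; its 7th term is 35.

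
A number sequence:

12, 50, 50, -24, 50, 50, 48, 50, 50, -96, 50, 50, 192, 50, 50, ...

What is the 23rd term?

50

Positions follow the repeating pattern ABB; grouping by letter gives 2 tracks.
Subsequence A: 12, -24, 48, -96, 192. Geometric with ratio -2.
Subsequence B: 50, 50, 50, 50, 50, 50, 50, 50, 50, 50. Always 50.
The 23rd slot belongs to subsequence B; its 15th term is 50.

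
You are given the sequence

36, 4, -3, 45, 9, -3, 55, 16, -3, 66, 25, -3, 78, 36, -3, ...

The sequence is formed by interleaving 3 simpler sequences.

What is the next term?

Split by position mod 3: positions 1, 4, 7, … form one track, and each other residue class forms its own.
Stream A: 36, 45, 55, 66, 78 (the triangular numbers T_8, T_9, …).
Stream B: 4, 9, 16, 25, 36 (the squares 2², 3², 4², …).
Stream C: -3, -3, -3, -3, -3 (constant -3).
Term 16 comes from stream A (its 6th entry): 91.

91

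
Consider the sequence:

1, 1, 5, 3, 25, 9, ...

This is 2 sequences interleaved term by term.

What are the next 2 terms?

125, 27

Taking every 2nd term gives 2 separate tracks.
Track A: 1, 5, 25 (powers 5^0, 5^1, 5^2, …).
Track B: 1, 3, 9 (geometric, ×3 each step).
Term 7 comes from track A (its 4th entry): 125.
Position 8 → track B, term 4 = 27.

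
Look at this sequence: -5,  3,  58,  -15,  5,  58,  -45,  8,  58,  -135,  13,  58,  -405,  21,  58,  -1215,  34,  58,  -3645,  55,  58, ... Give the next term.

Split by position mod 3 into 3 tracks.
Track A is -5, -15, -45, -135, -405, -1215, -3645, which is geometric, ×3 each step.
Track B is 3, 5, 8, 13, 21, 34, 55, which is each term equals the sum of the previous two.
Track C is 58, 58, 58, 58, 58, 58, 58, which is constant 58.
Position 22 → track A, term 8 = -10935.

-10935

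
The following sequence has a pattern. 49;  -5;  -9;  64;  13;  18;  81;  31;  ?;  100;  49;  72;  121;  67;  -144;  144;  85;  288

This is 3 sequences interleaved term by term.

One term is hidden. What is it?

-36

Taking every 3rd term gives 3 separate tracks.
Subsequence A is 49, 64, 81, 100, 121, 144, which is the squares 7², 8², 9², ….
Subsequence B is -5, 13, 31, 49, 67, 85, which is linear: a_n = -23 + 18·n.
Subsequence C is -9, 18, ?, 72, -144, 288, which is a geometric progression (common ratio -2).
Subsequence C's pattern makes the blank -36.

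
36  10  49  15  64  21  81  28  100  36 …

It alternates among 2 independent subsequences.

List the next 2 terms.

121, 45

Taking every 2nd term gives 2 separate tracks.
Track A: 36, 49, 64, 81, 100. The squares 6², 7², 8², ….
Track B: 10, 15, 21, 28, 36. Triangular numbers n(n+1)/2 for n = 4, 5, ….
The 11th slot belongs to track A; its 6th term is 121.
Term 12 comes from track B (its 6th entry): 45.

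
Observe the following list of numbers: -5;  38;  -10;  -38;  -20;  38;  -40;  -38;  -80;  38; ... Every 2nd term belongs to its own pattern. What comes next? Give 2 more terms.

The terms cycle through 2 interleaved subsequences.
Track A: -5, -10, -20, -40, -80. Geometric, ×2 each step.
Track B: 38, -38, 38, -38, 38. The oscillation 38·(−1)^(n+1).
Term 11 comes from track A (its 6th entry): -160.
Term 12 comes from track B (its 6th entry): -38.

-160, -38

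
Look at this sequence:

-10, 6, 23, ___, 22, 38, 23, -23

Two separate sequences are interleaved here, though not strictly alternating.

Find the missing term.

Reading positions in blocks of 4 reveals the pattern AABB — 2 tracks woven together.
Subsequence A: -10, 6, 22, 38 (linear: a_n = -26 + 16·n).
Subsequence B: 23, ?, 23, -23 (alternating ±23).
Subsequence B's pattern makes the blank -23.

-23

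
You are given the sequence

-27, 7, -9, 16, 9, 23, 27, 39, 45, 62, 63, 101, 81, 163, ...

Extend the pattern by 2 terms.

Odd-indexed and even-indexed terms follow separate rules.
Subsequence A = -27, -9, 9, 27, 45, 63, 81: linear: a_n = -45 + 18·n.
Subsequence B = 7, 16, 23, 39, 62, 101, 163: each term equals the sum of the previous two.
Position 15 falls in subsequence A as its term 8, giving 99.
Position 16 → subsequence B, term 8 = 264.

99, 264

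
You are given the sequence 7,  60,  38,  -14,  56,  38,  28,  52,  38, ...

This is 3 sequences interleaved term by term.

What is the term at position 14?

Read the sequence 3 terms at a time; column i is its own pattern.
Subsequence A: 7, -14, 28 (geometric with ratio -2).
Subsequence B: 60, 56, 52 (arithmetic with common difference −4).
Subsequence C: 38, 38, 38 (always 38).
The 14th slot belongs to subsequence B; its 5th term is 44.

44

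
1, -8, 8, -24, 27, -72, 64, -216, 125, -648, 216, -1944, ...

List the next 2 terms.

343, -5832

Odd-indexed and even-indexed terms follow separate rules.
Track A: 1, 8, 27, 64, 125, 216 (perfect cubes starting at 1³).
Track B: -8, -24, -72, -216, -648, -1944 (multiplying by 3 each time).
The 13th slot belongs to track A; its 7th term is 343.
The 14th slot belongs to track B; its 7th term is -5832.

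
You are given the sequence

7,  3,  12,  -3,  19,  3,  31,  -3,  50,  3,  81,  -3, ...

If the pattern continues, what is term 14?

Positions 1, 3, 5, … form one subsequence and positions 2, 4, 6, … form another.
Stream A: 7, 12, 19, 31, 50, 81 — a Fibonacci-like recurrence a_n = a_{n-1} + a_{n-2}.
Stream B: 3, -3, 3, -3, 3, -3 — the oscillation 3·(−1)^(n+1).
Position 14 → stream B, term 7 = 3.

3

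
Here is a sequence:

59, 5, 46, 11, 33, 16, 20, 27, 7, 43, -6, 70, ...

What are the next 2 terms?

-19, 113

Taking every 2nd term gives 2 separate tracks.
Track A: 59, 46, 33, 20, 7, -6. Arithmetic with common difference −13.
Track B: 5, 11, 16, 27, 43, 70. A Fibonacci-like recurrence a_n = a_{n-1} + a_{n-2}.
The 13th slot belongs to track A; its 7th term is -19.
Term 14 comes from track B (its 7th entry): 113.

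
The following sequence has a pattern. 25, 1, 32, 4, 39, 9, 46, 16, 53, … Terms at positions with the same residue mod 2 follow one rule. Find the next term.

25

Odd-indexed and even-indexed terms follow separate rules.
Stream A is 25, 32, 39, 46, 53, which is adding 7 each time.
Stream B is 1, 4, 9, 16, which is the squares 1², 2², 3², ….
The 10th slot belongs to stream B; its 5th term is 25.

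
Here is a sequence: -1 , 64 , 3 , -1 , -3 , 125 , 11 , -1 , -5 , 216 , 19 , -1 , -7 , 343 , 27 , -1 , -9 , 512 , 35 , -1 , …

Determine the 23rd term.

43

Read the sequence 4 terms at a time; column i is its own pattern.
Track A: -1, -3, -5, -7, -9. Arithmetic, step −2.
Track B: 64, 125, 216, 343, 512. Perfect cubes starting at 4³.
Track C: 3, 11, 19, 27, 35. Adding 8 each time.
Track D: -1, -1, -1, -1, -1. The constant sequence -1.
Position 23 → track C, term 6 = 43.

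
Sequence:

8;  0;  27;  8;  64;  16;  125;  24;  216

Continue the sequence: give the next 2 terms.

Taking every 2nd term gives 2 separate tracks.
Subsequence A is 8, 27, 64, 125, 216, which is consecutive cubes n³ from n = 2.
Subsequence B is 0, 8, 16, 24, which is adding 8 each time.
The 10th slot belongs to subsequence B; its 5th term is 32.
Position 11 falls in subsequence A as its term 6, giving 343.

32, 343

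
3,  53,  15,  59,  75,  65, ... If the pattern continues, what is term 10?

77

Split by position mod 2 into 2 tracks.
Stream A is 3, 15, 75, which is geometric, ×5 each step.
Stream B is 53, 59, 65, which is arithmetic, step +6.
Position 10 → stream B, term 5 = 77.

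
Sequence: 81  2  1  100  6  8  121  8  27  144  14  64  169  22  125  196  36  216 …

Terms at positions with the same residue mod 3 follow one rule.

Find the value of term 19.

Read the sequence 3 terms at a time; column i is its own pattern.
Stream A is 81, 100, 121, 144, 169, 196, which is consecutive squares n² from n = 9.
Stream B is 2, 6, 8, 14, 22, 36, which is Fibonacci-style (each term is the sum of the two before it).
Stream C is 1, 8, 27, 64, 125, 216, which is perfect cubes starting at 1³.
Term 19 comes from stream A (its 7th entry): 225.

225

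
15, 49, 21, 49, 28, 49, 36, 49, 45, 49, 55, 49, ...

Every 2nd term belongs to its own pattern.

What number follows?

66

Taking every 2nd term gives 2 separate tracks.
Stream A = 15, 21, 28, 36, 45, 55: triangular numbers n(n+1)/2 for n = 5, 6, ….
Stream B = 49, 49, 49, 49, 49, 49: always 49.
Position 13 falls in stream A as its term 7, giving 66.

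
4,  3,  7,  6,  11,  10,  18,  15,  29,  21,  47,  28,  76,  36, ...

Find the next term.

123

The terms cycle through 2 interleaved subsequences.
Track A: 4, 7, 11, 18, 29, 47, 76. Fibonacci-style (each term is the sum of the two before it).
Track B: 3, 6, 10, 15, 21, 28, 36. Triangular numbers starting at T_2.
Position 15 falls in track A as its term 8, giving 123.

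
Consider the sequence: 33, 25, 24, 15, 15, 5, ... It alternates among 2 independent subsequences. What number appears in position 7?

Split by position mod 2 into 2 tracks.
Track A is 33, 24, 15, which is arithmetic, step −9.
Track B is 25, 15, 5, which is arithmetic, step −10.
The 7th slot belongs to track A; its 4th term is 6.

6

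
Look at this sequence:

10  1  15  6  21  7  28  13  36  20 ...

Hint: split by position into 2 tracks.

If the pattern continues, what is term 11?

Odd-indexed and even-indexed terms follow separate rules.
Track A: 10, 15, 21, 28, 36 (triangular numbers n(n+1)/2 for n = 4, 5, …).
Track B: 1, 6, 7, 13, 20 (Fibonacci-style (each term is the sum of the two before it)).
Position 11 falls in track A as its term 6, giving 45.

45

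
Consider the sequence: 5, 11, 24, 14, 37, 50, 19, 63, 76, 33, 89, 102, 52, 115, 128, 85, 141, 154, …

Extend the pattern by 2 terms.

137, 167

Positions follow the repeating pattern ABB; grouping by letter gives 2 tracks.
Track A: 5, 14, 19, 33, 52, 85 (Fibonacci-style (each term is the sum of the two before it)).
Track B: 11, 24, 37, 50, 63, 76, 89, 102, 115, 128, 141, 154 (adding 13 each time).
The 19th slot belongs to track A; its 7th term is 137.
Term 20 comes from track B (its 13th entry): 167.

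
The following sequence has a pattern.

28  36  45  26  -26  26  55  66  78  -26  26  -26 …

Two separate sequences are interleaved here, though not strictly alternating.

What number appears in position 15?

Reading positions in blocks of 6 reveals the pattern AAABBB — 2 tracks woven together.
Track A = 28, 36, 45, 55, 66, 78: triangular numbers n(n+1)/2 for n = 7, 8, ….
Track B = 26, -26, 26, -26, 26, -26: oscillating between 26 and -26.
Position 15 → track A, term 9 = 120.

120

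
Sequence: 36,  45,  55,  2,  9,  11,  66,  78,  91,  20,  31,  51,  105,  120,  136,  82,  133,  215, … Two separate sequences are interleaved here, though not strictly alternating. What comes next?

153

Reading positions in blocks of 6 reveals the pattern AAABBB — 2 tracks woven together.
Track A: 36, 45, 55, 66, 78, 91, 105, 120, 136 (triangular numbers starting at T_8).
Track B: 2, 9, 11, 20, 31, 51, 82, 133, 215 (a Fibonacci-like recurrence a_n = a_{n-1} + a_{n-2}).
Term 19 comes from track A (its 10th entry): 153.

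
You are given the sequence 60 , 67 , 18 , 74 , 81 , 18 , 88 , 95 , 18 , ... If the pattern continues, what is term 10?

102

The slot pattern repeats as AAB (period 3), so there are 2 interleaved tracks.
Track A: 60, 67, 74, 81, 88, 95 (adding 7 each time).
Track B: 18, 18, 18 (the constant sequence 18).
Term 10 comes from track A (its 7th entry): 102.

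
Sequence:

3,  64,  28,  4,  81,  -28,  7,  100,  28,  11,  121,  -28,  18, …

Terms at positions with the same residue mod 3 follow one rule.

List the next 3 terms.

144, 28, 29

Split by position mod 3: positions 1, 4, 7, … form one track, and each other residue class forms its own.
Subsequence A: 3, 4, 7, 11, 18 — a Fibonacci-like recurrence a_n = a_{n-1} + a_{n-2}.
Subsequence B: 64, 81, 100, 121 — perfect squares starting at 8².
Subsequence C: 28, -28, 28, -28 — alternating ±28.
Term 14 comes from subsequence B (its 5th entry): 144.
Position 15 falls in subsequence C as its term 5, giving 28.
Position 16 → subsequence A, term 6 = 29.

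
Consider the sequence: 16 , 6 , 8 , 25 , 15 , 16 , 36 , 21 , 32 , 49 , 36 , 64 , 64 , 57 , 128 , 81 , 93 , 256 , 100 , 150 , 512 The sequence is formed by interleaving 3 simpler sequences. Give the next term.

Split by position mod 3: positions 1, 4, 7, … form one track, and each other residue class forms its own.
Track A = 16, 25, 36, 49, 64, 81, 100: the squares 4², 5², 6², ….
Track B = 6, 15, 21, 36, 57, 93, 150: a Fibonacci-like recurrence a_n = a_{n-1} + a_{n-2}.
Track C = 8, 16, 32, 64, 128, 256, 512: successive powers of 2.
Position 22 falls in track A as its term 8, giving 121.

121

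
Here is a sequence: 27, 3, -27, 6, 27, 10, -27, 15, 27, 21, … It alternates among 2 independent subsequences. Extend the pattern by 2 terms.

-27, 28

Split by position mod 2 into 2 tracks.
Stream A: 27, -27, 27, -27, 27. Oscillating between 27 and -27.
Stream B: 3, 6, 10, 15, 21. Triangular numbers starting at T_2.
Term 11 comes from stream A (its 6th entry): -27.
The 12th slot belongs to stream B; its 6th term is 28.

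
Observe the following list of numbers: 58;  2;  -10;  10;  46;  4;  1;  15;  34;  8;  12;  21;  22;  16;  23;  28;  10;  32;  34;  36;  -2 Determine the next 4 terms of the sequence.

64, 45, 45, -14

Split by position mod 4: positions 1, 5, 9, … form one track, and each other residue class forms its own.
Stream A: 58, 46, 34, 22, 10, -2. Linear: a_n = 70 − 12·n.
Stream B: 2, 4, 8, 16, 32. Powers of 2.
Stream C: -10, 1, 12, 23, 34. Linear: a_n = -21 + 11·n.
Stream D: 10, 15, 21, 28, 36. Triangular numbers n(n+1)/2 for n = 4, 5, ….
Position 22 falls in stream B as its term 6, giving 64.
Term 23 comes from stream C (its 6th entry): 45.
Position 24 → stream D, term 6 = 45.
The 25th slot belongs to stream A; its 7th term is -14.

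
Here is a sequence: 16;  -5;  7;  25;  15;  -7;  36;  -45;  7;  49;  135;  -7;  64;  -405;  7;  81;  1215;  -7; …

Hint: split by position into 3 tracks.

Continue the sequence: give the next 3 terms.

Split by position mod 3 into 3 tracks.
Track A: 16, 25, 36, 49, 64, 81 (consecutive squares n² from n = 4).
Track B: -5, 15, -45, 135, -405, 1215 (geometric, ×-3 each step).
Track C: 7, -7, 7, -7, 7, -7 (alternating ±7).
Term 19 comes from track A (its 7th entry): 100.
Term 20 comes from track B (its 7th entry): -3645.
The 21st slot belongs to track C; its 7th term is 7.

100, -3645, 7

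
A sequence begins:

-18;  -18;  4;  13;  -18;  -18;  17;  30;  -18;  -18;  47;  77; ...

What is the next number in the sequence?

-18

Positions follow the repeating pattern AABB; grouping by letter gives 2 tracks.
Track A: -18, -18, -18, -18, -18, -18 (constant -18).
Track B: 4, 13, 17, 30, 47, 77 (Fibonacci-style (each term is the sum of the two before it)).
Position 13 → track A, term 7 = -18.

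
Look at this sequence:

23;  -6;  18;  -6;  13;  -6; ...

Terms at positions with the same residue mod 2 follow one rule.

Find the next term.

Positions 1, 3, 5, … form one subsequence and positions 2, 4, 6, … form another.
Track A: 23, 18, 13. Subtracting 5 each time.
Track B: -6, -6, -6. Constant -6.
Position 7 → track A, term 4 = 8.

8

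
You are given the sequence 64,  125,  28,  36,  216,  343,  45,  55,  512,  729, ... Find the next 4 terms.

66, 78, 1000, 1331

Positions follow the repeating pattern AABB; grouping by letter gives 2 tracks.
Track A = 64, 125, 216, 343, 512, 729: perfect cubes starting at 4³.
Track B = 28, 36, 45, 55: the triangular numbers T_7, T_8, ….
The 11th slot belongs to track B; its 5th term is 66.
Position 12 falls in track B as its term 6, giving 78.
Position 13 falls in track A as its term 7, giving 1000.
Position 14 falls in track A as its term 8, giving 1331.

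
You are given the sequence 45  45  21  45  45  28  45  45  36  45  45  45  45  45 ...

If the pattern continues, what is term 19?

45

The slot pattern repeats as AAB (period 3), so there are 2 interleaved tracks.
Track A: 45, 45, 45, 45, 45, 45, 45, 45, 45, 45 — constant 45.
Track B: 21, 28, 36, 45 — triangular numbers starting at T_6.
Position 19 falls in track A as its term 13, giving 45.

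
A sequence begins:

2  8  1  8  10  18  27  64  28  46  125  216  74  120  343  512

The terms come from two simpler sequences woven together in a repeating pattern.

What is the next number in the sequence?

Positions follow the repeating pattern AABB; grouping by letter gives 2 tracks.
Stream A: 2, 8, 10, 18, 28, 46, 74, 120 (a Fibonacci-like recurrence a_n = a_{n-1} + a_{n-2}).
Stream B: 1, 8, 27, 64, 125, 216, 343, 512 (perfect cubes starting at 1³).
Term 17 comes from stream A (its 9th entry): 194.

194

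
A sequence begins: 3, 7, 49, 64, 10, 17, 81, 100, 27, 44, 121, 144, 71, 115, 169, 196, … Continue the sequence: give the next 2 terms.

The slot pattern repeats as AABB (period 4), so there are 2 interleaved tracks.
Track A: 3, 7, 10, 17, 27, 44, 71, 115 (each term equals the sum of the previous two).
Track B: 49, 64, 81, 100, 121, 144, 169, 196 (consecutive squares n² from n = 7).
The 17th slot belongs to track A; its 9th term is 186.
The 18th slot belongs to track A; its 10th term is 301.

186, 301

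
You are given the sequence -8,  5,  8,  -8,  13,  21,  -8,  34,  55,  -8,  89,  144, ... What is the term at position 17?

Reading positions in blocks of 3 reveals the pattern ABB — 2 tracks woven together.
Subsequence A: -8, -8, -8, -8 (the constant sequence -8).
Subsequence B: 5, 8, 13, 21, 34, 55, 89, 144 (each term equals the sum of the previous two).
The 17th slot belongs to subsequence B; its 11th term is 610.

610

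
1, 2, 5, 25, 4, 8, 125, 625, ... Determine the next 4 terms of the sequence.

16, 32, 3125, 15625

Positions follow the repeating pattern AABB; grouping by letter gives 2 tracks.
Track A: 1, 2, 4, 8. Geometric with ratio 2.
Track B: 5, 25, 125, 625. Successive powers of 5.
The 9th slot belongs to track A; its 5th term is 16.
The 10th slot belongs to track A; its 6th term is 32.
The 11th slot belongs to track B; its 5th term is 3125.
The 12th slot belongs to track B; its 6th term is 15625.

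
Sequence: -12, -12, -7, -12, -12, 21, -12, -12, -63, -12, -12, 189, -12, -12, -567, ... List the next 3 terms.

Positions follow the repeating pattern AAB; grouping by letter gives 2 tracks.
Track A: -12, -12, -12, -12, -12, -12, -12, -12, -12, -12 — always -12.
Track B: -7, 21, -63, 189, -567 — multiplying by -3 each time.
Position 16 falls in track A as its term 11, giving -12.
Position 17 falls in track A as its term 12, giving -12.
Position 18 → track B, term 6 = 1701.

-12, -12, 1701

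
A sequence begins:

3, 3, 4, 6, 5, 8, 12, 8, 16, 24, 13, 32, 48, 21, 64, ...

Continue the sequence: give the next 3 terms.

The terms cycle through 3 interleaved subsequences.
Stream A: 3, 6, 12, 24, 48. A geometric progression (common ratio 2).
Stream B: 3, 5, 8, 13, 21. Fibonacci-style (each term is the sum of the two before it).
Stream C: 4, 8, 16, 32, 64. Powers of 2.
Position 16 → stream A, term 6 = 96.
The 17th slot belongs to stream B; its 6th term is 34.
Position 18 → stream C, term 6 = 128.

96, 34, 128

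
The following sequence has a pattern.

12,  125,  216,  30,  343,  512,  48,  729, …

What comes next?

Positions follow the repeating pattern ABB; grouping by letter gives 2 tracks.
Subsequence A: 12, 30, 48. Arithmetic with common difference +18.
Subsequence B: 125, 216, 343, 512, 729. The cubes 5³, 6³, 7³, ….
The 9th slot belongs to subsequence B; its 6th term is 1000.

1000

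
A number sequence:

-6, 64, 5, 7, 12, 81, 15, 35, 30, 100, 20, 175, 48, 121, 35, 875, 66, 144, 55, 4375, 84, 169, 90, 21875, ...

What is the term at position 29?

The terms cycle through 4 interleaved subsequences.
Subsequence A: -6, 12, 30, 48, 66, 84. Arithmetic with common difference +18.
Subsequence B: 64, 81, 100, 121, 144, 169. The squares 8², 9², 10², ….
Subsequence C: 5, 15, 20, 35, 55, 90. A Fibonacci-like recurrence a_n = a_{n-1} + a_{n-2}.
Subsequence D: 7, 35, 175, 875, 4375, 21875. Geometric with ratio 5.
The 29th slot belongs to subsequence A; its 8th term is 120.

120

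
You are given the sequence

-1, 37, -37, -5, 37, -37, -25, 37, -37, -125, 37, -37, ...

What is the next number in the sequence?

-625

Reading positions in blocks of 3 reveals the pattern ABB — 2 tracks woven together.
Stream A = -1, -5, -25, -125: geometric, ×5 each step.
Stream B = 37, -37, 37, -37, 37, -37, 37, -37: the oscillation 37·(−1)^(n+1).
Position 13 falls in stream A as its term 5, giving -625.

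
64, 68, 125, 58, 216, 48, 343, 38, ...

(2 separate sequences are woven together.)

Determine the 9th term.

Positions 1, 3, 5, … form one subsequence and positions 2, 4, 6, … form another.
Track A: 64, 125, 216, 343 — consecutive cubes n³ from n = 4.
Track B: 68, 58, 48, 38 — linear: a_n = 78 − 10·n.
The 9th slot belongs to track A; its 5th term is 512.

512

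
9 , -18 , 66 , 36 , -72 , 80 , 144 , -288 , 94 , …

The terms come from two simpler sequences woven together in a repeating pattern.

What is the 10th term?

Positions follow the repeating pattern AAB; grouping by letter gives 2 tracks.
Stream A: 9, -18, 36, -72, 144, -288 — geometric with ratio -2.
Stream B: 66, 80, 94 — adding 14 each time.
Position 10 → stream A, term 7 = 576.

576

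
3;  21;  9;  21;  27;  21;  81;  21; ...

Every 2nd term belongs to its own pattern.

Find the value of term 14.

Taking every 2nd term gives 2 separate tracks.
Stream A: 3, 9, 27, 81 (powers 3^1, 3^2, 3^3, …).
Stream B: 21, 21, 21, 21 (always 21).
Position 14 → stream B, term 7 = 21.

21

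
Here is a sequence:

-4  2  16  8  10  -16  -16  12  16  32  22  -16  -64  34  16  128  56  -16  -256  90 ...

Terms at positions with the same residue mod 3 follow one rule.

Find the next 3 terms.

16, 512, 146

Taking every 3rd term gives 3 separate tracks.
Stream A is -4, 8, -16, 32, -64, 128, -256, which is geometric, ×-2 each step.
Stream B is 2, 10, 12, 22, 34, 56, 90, which is Fibonacci-style (each term is the sum of the two before it).
Stream C is 16, -16, 16, -16, 16, -16, which is the oscillation 16·(−1)^(n+1).
The 21st slot belongs to stream C; its 7th term is 16.
Position 22 falls in stream A as its term 8, giving 512.
The 23rd slot belongs to stream B; its 8th term is 146.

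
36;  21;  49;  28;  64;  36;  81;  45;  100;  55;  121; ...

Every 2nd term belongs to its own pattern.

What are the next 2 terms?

Split by position mod 2 into 2 tracks.
Track A: 36, 49, 64, 81, 100, 121 (the squares 6², 7², 8², …).
Track B: 21, 28, 36, 45, 55 (triangular numbers n(n+1)/2 for n = 6, 7, …).
Position 12 → track B, term 6 = 66.
The 13th slot belongs to track A; its 7th term is 144.

66, 144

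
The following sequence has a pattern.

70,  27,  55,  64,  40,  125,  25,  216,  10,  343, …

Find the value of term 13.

Taking every 2nd term gives 2 separate tracks.
Track A is 70, 55, 40, 25, 10, which is linear: a_n = 85 − 15·n.
Track B is 27, 64, 125, 216, 343, which is consecutive cubes n³ from n = 3.
The 13th slot belongs to track A; its 7th term is -20.

-20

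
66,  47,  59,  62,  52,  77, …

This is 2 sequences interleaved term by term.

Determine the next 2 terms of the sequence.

Taking every 2nd term gives 2 separate tracks.
Subsequence A is 66, 59, 52, which is subtracting 7 each time.
Subsequence B is 47, 62, 77, which is linear: a_n = 32 + 15·n.
Term 7 comes from subsequence A (its 4th entry): 45.
Term 8 comes from subsequence B (its 4th entry): 92.

45, 92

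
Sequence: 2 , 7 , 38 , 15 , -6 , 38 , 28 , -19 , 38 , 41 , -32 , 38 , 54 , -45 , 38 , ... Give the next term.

Taking every 3rd term gives 3 separate tracks.
Stream A is 2, 15, 28, 41, 54, which is arithmetic, step +13.
Stream B is 7, -6, -19, -32, -45, which is subtracting 13 each time.
Stream C is 38, 38, 38, 38, 38, which is always 38.
Term 16 comes from stream A (its 6th entry): 67.

67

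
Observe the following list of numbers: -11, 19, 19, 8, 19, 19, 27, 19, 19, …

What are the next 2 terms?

46, 19

Positions follow the repeating pattern ABB; grouping by letter gives 2 tracks.
Track A: -11, 8, 27 (adding 19 each time).
Track B: 19, 19, 19, 19, 19, 19 (constant 19).
The 10th slot belongs to track A; its 4th term is 46.
Position 11 → track B, term 7 = 19.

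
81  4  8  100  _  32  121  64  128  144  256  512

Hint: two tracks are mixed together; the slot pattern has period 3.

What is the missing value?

Positions follow the repeating pattern ABB; grouping by letter gives 2 tracks.
Track A: 81, 100, 121, 144 — the squares 9², 10², 11², ….
Track B: 4, 8, ?, 32, 64, 128, 256, 512 — successive powers of 2.
So the missing entry in track B is 16.

16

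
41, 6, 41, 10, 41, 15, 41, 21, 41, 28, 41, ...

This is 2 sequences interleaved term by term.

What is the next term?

Taking every 2nd term gives 2 separate tracks.
Stream A: 41, 41, 41, 41, 41, 41. The constant sequence 41.
Stream B: 6, 10, 15, 21, 28. Triangular numbers starting at T_3.
The 12th slot belongs to stream B; its 6th term is 36.

36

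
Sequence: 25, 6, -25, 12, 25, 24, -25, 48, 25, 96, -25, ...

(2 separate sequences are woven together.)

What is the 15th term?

Split by position mod 2 into 2 tracks.
Track A = 25, -25, 25, -25, 25, -25: the oscillation 25·(−1)^(n+1).
Track B = 6, 12, 24, 48, 96: a geometric progression (common ratio 2).
Term 15 comes from track A (its 8th entry): -25.

-25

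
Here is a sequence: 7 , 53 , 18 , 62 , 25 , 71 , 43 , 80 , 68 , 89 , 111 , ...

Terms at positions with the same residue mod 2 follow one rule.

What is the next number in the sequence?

98

Odd-indexed and even-indexed terms follow separate rules.
Track A = 7, 18, 25, 43, 68, 111: a Fibonacci-like recurrence a_n = a_{n-1} + a_{n-2}.
Track B = 53, 62, 71, 80, 89: arithmetic, step +9.
Term 12 comes from track B (its 6th entry): 98.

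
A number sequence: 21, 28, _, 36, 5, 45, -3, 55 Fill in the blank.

Odd-indexed and even-indexed terms follow separate rules.
Subsequence A: 21, ?, 5, -3 (arithmetic with common difference −8).
Subsequence B: 28, 36, 45, 55 (triangular numbers n(n+1)/2 for n = 7, 8, …).
Filling subsequence A at index 2 by its rule yields 13.

13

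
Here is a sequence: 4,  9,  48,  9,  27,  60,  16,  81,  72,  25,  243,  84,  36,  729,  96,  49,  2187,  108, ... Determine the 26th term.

59049

Read the sequence 3 terms at a time; column i is its own pattern.
Stream A: 4, 9, 16, 25, 36, 49. The squares 2², 3², 4², ….
Stream B: 9, 27, 81, 243, 729, 2187. Geometric, ×3 each step.
Stream C: 48, 60, 72, 84, 96, 108. Adding 12 each time.
Position 26 falls in stream B as its term 9, giving 59049.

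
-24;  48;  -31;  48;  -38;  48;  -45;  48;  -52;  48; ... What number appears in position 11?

-59

The terms cycle through 2 interleaved subsequences.
Subsequence A: -24, -31, -38, -45, -52 — linear: a_n = -17 − 7·n.
Subsequence B: 48, 48, 48, 48, 48 — always 48.
Position 11 → subsequence A, term 6 = -59.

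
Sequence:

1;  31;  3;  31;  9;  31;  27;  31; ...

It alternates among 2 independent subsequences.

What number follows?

81

The terms cycle through 2 interleaved subsequences.
Subsequence A is 1, 3, 9, 27, which is successive powers of 3.
Subsequence B is 31, 31, 31, 31, which is constant 31.
Position 9 falls in subsequence A as its term 5, giving 81.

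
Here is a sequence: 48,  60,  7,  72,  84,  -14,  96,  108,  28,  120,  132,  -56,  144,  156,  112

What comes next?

168

Positions follow the repeating pattern AAB; grouping by letter gives 2 tracks.
Track A: 48, 60, 72, 84, 96, 108, 120, 132, 144, 156 — linear: a_n = 36 + 12·n.
Track B: 7, -14, 28, -56, 112 — geometric, ×-2 each step.
Position 16 falls in track A as its term 11, giving 168.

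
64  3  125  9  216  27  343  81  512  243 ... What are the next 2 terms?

729, 729

Odd-indexed and even-indexed terms follow separate rules.
Track A is 64, 125, 216, 343, 512, which is perfect cubes starting at 4³.
Track B is 3, 9, 27, 81, 243, which is a geometric progression (common ratio 3).
Position 11 falls in track A as its term 6, giving 729.
Position 12 → track B, term 6 = 729.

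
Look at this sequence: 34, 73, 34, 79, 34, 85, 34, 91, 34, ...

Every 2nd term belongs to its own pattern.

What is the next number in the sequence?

97

The terms cycle through 2 interleaved subsequences.
Stream A is 34, 34, 34, 34, 34, which is constant 34.
Stream B is 73, 79, 85, 91, which is linear: a_n = 67 + 6·n.
Position 10 falls in stream B as its term 5, giving 97.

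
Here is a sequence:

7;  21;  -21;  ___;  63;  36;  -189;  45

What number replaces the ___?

Positions 1, 3, 5, … form one subsequence and positions 2, 4, 6, … form another.
Stream A: 7, -21, 63, -189. Multiplying by -3 each time.
Stream B: 21, ?, 36, 45. Triangular numbers starting at T_6.
Stream B's pattern makes the blank 28.

28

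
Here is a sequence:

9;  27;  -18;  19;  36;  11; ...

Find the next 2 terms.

-72, 3

The terms cycle through 2 interleaved subsequences.
Track A: 9, -18, 36 — geometric, ×-2 each step.
Track B: 27, 19, 11 — subtracting 8 each time.
Position 7 → track A, term 4 = -72.
The 8th slot belongs to track B; its 4th term is 3.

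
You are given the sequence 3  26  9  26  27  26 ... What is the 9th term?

Taking every 2nd term gives 2 separate tracks.
Subsequence A = 3, 9, 27: powers of 3.
Subsequence B = 26, 26, 26: always 26.
Term 9 comes from subsequence A (its 5th entry): 243.

243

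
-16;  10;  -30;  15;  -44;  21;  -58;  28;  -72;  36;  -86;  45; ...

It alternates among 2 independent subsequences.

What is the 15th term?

-114

Odd-indexed and even-indexed terms follow separate rules.
Stream A: -16, -30, -44, -58, -72, -86 (arithmetic, step −14).
Stream B: 10, 15, 21, 28, 36, 45 (triangular numbers n(n+1)/2 for n = 4, 5, …).
Term 15 comes from stream A (its 8th entry): -114.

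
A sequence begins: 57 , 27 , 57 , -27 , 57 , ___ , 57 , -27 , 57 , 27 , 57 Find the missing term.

27

Split by position mod 2 into 2 tracks.
Track A = 57, 57, 57, 57, 57, 57: always 57.
Track B = 27, -27, ?, -27, 27: oscillating between 27 and -27.
Filling track B at index 3 by its rule yields 27.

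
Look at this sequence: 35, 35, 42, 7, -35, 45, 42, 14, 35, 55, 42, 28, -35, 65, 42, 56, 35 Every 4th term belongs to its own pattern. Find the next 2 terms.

75, 42

Taking every 4th term gives 4 separate tracks.
Track A: 35, -35, 35, -35, 35. The oscillation 35·(−1)^(n+1).
Track B: 35, 45, 55, 65. Arithmetic with common difference +10.
Track C: 42, 42, 42, 42. Constant 42.
Track D: 7, 14, 28, 56. A geometric progression (common ratio 2).
Position 18 falls in track B as its term 5, giving 75.
Position 19 falls in track C as its term 5, giving 42.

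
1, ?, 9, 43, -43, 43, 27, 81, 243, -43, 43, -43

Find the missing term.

Positions follow the repeating pattern AAABBB; grouping by letter gives 2 tracks.
Stream A: 1, ?, 9, 27, 81, 243 (powers of 3).
Stream B: 43, -43, 43, -43, 43, -43 (the oscillation 43·(−1)^(n+1)).
The gap is stream A's term 2; the rule gives 3.

3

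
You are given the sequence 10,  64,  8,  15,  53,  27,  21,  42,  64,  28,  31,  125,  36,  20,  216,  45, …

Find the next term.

9

Split by position mod 3: positions 1, 4, 7, … form one track, and each other residue class forms its own.
Track A: 10, 15, 21, 28, 36, 45 — triangular numbers n(n+1)/2 for n = 4, 5, ….
Track B: 64, 53, 42, 31, 20 — linear: a_n = 75 − 11·n.
Track C: 8, 27, 64, 125, 216 — perfect cubes starting at 2³.
Position 17 falls in track B as its term 6, giving 9.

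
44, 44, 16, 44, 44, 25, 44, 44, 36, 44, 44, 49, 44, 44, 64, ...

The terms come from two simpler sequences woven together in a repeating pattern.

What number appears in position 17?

44

The slot pattern repeats as AAB (period 3), so there are 2 interleaved tracks.
Track A: 44, 44, 44, 44, 44, 44, 44, 44, 44, 44. Always 44.
Track B: 16, 25, 36, 49, 64. The squares 4², 5², 6², ….
Term 17 comes from track A (its 12th entry): 44.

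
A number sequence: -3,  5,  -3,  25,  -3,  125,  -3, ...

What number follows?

625

Taking every 2nd term gives 2 separate tracks.
Stream A: -3, -3, -3, -3. The constant sequence -3.
Stream B: 5, 25, 125. Powers of 5.
Position 8 falls in stream B as its term 4, giving 625.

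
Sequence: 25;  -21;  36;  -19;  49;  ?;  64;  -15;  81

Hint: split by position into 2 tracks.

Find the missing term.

-17

Split by position mod 2 into 2 tracks.
Track A = 25, 36, 49, 64, 81: perfect squares starting at 5².
Track B = -21, -19, ?, -15: arithmetic with common difference +2.
The gap is track B's term 3; the rule gives -17.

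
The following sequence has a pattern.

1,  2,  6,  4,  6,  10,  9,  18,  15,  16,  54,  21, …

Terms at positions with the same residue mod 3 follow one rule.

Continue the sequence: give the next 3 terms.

25, 162, 28

The terms cycle through 3 interleaved subsequences.
Track A = 1, 4, 9, 16: the squares 1², 2², 3², ….
Track B = 2, 6, 18, 54: multiplying by 3 each time.
Track C = 6, 10, 15, 21: triangular numbers n(n+1)/2 for n = 3, 4, ….
Position 13 falls in track A as its term 5, giving 25.
Term 14 comes from track B (its 5th entry): 162.
Position 15 falls in track C as its term 5, giving 28.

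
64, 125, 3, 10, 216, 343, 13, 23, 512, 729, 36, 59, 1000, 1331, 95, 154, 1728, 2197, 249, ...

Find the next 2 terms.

403, 2744

The slot pattern repeats as AABB (period 4), so there are 2 interleaved tracks.
Stream A: 64, 125, 216, 343, 512, 729, 1000, 1331, 1728, 2197 (consecutive cubes n³ from n = 4).
Stream B: 3, 10, 13, 23, 36, 59, 95, 154, 249 (a Fibonacci-like recurrence a_n = a_{n-1} + a_{n-2}).
Position 20 falls in stream B as its term 10, giving 403.
The 21st slot belongs to stream A; its 11th term is 2744.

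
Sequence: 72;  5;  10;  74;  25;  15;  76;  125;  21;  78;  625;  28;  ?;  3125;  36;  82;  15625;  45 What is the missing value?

80

Split by position mod 3: positions 1, 4, 7, … form one track, and each other residue class forms its own.
Subsequence A: 72, 74, 76, 78, ?, 82. Arithmetic, step +2.
Subsequence B: 5, 25, 125, 625, 3125, 15625. Powers 5^1, 5^2, 5^3, ….
Subsequence C: 10, 15, 21, 28, 36, 45. Triangular numbers n(n+1)/2 for n = 4, 5, ….
The gap is subsequence A's term 5; the rule gives 80.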